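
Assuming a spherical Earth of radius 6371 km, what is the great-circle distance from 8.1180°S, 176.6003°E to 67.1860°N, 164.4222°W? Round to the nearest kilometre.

Δλ = -164.4222 − 176.6003 = -341.0225°; wrapped into (−180°, 180°]: 18.9775°.
Δφ = 67.1860 − -8.1180 = 75.3040°.
a = sin²(Δφ/2) + cos φ₁ · cos φ₂ · sin²(Δλ/2) = 0.383587.
c = 2·atan2(√a, √(1−a)) = 1.33581 rad → d = 6371·c ≈ 8510.47 km.

8510 km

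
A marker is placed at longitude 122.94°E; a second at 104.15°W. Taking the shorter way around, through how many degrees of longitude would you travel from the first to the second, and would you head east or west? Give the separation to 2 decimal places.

132.91° east

Raw difference: -104.15 − 122.94 = -227.09°.
Normalise into (−180°, 180°]: -227.09° + 360° = 132.91°.
Positive ⇒ the second point lies to the east; separation 132.91°.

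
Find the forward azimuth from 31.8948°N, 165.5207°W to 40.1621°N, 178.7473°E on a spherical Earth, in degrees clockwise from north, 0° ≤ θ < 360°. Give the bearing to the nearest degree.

307°

Δλ = 178.7473 − -165.5207 = 344.2680°; wrapped into (−180°, 180°]: -15.7320°.
θ = atan2( sin Δλ · cos φ₂ , cos φ₁ · sin φ₂ − sin φ₁ · cos φ₂ · cos Δλ )
  = atan2(-0.20721, 0.15892) = -52.514° → normalised to [0°, 360°): 307.486°.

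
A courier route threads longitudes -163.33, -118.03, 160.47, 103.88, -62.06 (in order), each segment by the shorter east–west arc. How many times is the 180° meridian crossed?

Leg 1: -163.33° → -118.03°, shortest Δλ = 45.3° (east) — does not cross 180°.
Leg 2: -118.03° → +160.47°, shortest Δλ = -81.5° (west) — crosses 180°.
Leg 3: +160.47° → +103.88°, shortest Δλ = -56.59° (west) — does not cross 180°.
Leg 4: +103.88° → -62.06°, shortest Δλ = -165.94° (west) — does not cross 180°.
Total crossings: 1.

1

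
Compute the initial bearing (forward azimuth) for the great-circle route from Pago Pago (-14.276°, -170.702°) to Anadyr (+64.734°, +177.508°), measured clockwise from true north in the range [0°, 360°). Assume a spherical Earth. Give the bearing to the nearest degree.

355°

Δλ = 177.508 − -170.702 = 348.210°; wrapped into (−180°, 180°]: -11.790°.
θ = atan2( sin Δλ · cos φ₂ , cos φ₁ · sin φ₂ − sin φ₁ · cos φ₂ · cos Δλ )
  = atan2(-0.08721, 0.97944) = -5.088° → normalised to [0°, 360°): 354.912°.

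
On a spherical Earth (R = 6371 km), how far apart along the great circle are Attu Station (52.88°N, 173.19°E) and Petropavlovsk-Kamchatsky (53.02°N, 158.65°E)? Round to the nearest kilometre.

973 km

Δλ = 158.65 − 173.19 = -14.54°.
Δφ = 53.02 − 52.88 = 0.14°.
a = sin²(Δφ/2) + cos φ₁ · cos φ₂ · sin²(Δλ/2) = 0.005815.
c = 2·atan2(√a, √(1−a)) = 0.15266 rad → d = 6371·c ≈ 972.58 km.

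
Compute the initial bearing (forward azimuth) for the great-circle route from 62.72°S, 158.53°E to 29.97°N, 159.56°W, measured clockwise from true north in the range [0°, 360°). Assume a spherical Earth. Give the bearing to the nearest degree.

36°

Δλ = -159.56 − 158.53 = -318.09°; wrapped into (−180°, 180°]: 41.91°.
θ = atan2( sin Δλ · cos φ₂ , cos φ₁ · sin φ₂ − sin φ₁ · cos φ₂ · cos Δλ )
  = atan2(0.57865, 0.80194) = 35.813° → normalised to [0°, 360°): 35.813°.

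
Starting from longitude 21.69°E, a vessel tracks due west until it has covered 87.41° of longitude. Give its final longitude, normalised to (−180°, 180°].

65.72°W

Start at +21.69°; shift −87.41° → -65.72°.
-65.72° already lies in (−180°, 180°].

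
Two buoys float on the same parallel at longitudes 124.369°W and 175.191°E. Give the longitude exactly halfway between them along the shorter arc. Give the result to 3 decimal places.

154.589°W

Signed shortest Δλ from -124.369° to +175.191° is -60.440°.
Midpoint longitude = -124.369° + (-60.440°)/2 = -124.369° − 30.220° = -154.589°.
(The naïve average (-124.369 + +175.191)/2 = 25.411° is on the wrong side of the globe.)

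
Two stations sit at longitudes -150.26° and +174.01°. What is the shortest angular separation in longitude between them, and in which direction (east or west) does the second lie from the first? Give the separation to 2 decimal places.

Raw difference: 174.01 − -150.26 = 324.27°.
Normalise into (−180°, 180°]: 324.27° − 360° = -35.73°.
Negative ⇒ the second point lies to the west; separation 35.73°.

35.73° west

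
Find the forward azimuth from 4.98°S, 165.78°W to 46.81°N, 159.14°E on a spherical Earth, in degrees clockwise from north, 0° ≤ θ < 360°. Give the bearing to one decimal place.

Δλ = 159.14 − -165.78 = 324.92°; wrapped into (−180°, 180°]: -35.08°.
θ = atan2( sin Δλ · cos φ₂ , cos φ₁ · sin φ₂ − sin φ₁ · cos φ₂ · cos Δλ )
  = atan2(-0.39335, 0.77496) = -26.911° → normalised to [0°, 360°): 333.089°.

333.1°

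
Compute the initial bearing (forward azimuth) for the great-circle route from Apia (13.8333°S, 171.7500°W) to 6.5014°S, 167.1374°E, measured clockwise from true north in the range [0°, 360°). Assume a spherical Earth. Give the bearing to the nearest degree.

Δλ = 167.1374 − -171.7500 = 338.8874°; wrapped into (−180°, 180°]: -21.1126°.
θ = atan2( sin Δλ · cos φ₂ , cos φ₁ · sin φ₂ − sin φ₁ · cos φ₂ · cos Δλ )
  = atan2(-0.35789, 0.11167) = -72.671° → normalised to [0°, 360°): 287.329°.

287°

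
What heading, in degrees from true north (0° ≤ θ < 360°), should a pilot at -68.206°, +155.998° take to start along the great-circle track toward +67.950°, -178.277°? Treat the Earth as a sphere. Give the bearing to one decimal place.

Δλ = -178.277 − 155.998 = -334.275°; wrapped into (−180°, 180°]: 25.725°.
θ = atan2( sin Δλ · cos φ₂ , cos φ₁ · sin φ₂ − sin φ₁ · cos φ₂ · cos Δλ )
  = atan2(0.16295, 0.65815) = 13.906° → normalised to [0°, 360°): 13.906°.

13.9°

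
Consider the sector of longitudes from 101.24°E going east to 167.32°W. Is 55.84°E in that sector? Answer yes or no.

No

Band width going east from +101.24° to -167.32°: ((-167.32 − 101.24) mod 360) = 91.44°.
Offset of +55.84° east of the west edge: ((55.84 − 101.24) mod 360) = 314.60°.
314.60° > 91.44° ⇒ outside.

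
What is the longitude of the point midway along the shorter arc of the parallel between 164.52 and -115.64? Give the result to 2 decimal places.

-155.56°

Signed shortest Δλ from +164.52° to -115.64° is +79.84°.
Midpoint longitude = +164.52° + (+79.84°)/2 = +164.52° + 39.92° = +204.44°.
Normalise into (−180°, 180°]: -155.56°.
(The naïve average (+164.52 + -115.64)/2 = 24.44° is on the wrong side of the globe.)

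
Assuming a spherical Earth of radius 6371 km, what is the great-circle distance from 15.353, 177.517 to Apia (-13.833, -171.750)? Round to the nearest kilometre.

Δλ = -171.750 − 177.517 = -349.267°; wrapped into (−180°, 180°]: 10.733°.
Δφ = -13.833 − 15.353 = -29.186°.
a = sin²(Δφ/2) + cos φ₁ · cos φ₂ · sin²(Δλ/2) = 0.071670.
c = 2·atan2(√a, √(1−a)) = 0.54204 rad → d = 6371·c ≈ 3453.31 km.

3453 km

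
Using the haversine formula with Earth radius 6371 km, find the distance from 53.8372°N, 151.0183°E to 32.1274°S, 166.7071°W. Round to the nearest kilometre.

10387 km

Δλ = -166.7071 − 151.0183 = -317.7254°; wrapped into (−180°, 180°]: 42.2746°.
Δφ = -32.1274 − 53.8372 = -85.9646°.
a = sin²(Δφ/2) + cos φ₁ · cos φ₂ · sin²(Δλ/2) = 0.529795.
c = 2·atan2(√a, √(1−a)) = 1.63042 rad → d = 6371·c ≈ 10387.42 km.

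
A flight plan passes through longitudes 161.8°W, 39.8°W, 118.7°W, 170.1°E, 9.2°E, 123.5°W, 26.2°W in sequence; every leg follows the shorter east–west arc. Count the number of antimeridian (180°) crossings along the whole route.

Leg 1: -161.8° → -39.8°, shortest Δλ = 122.0° (east) — does not cross 180°.
Leg 2: -39.8° → -118.7°, shortest Δλ = -78.9° (west) — does not cross 180°.
Leg 3: -118.7° → +170.1°, shortest Δλ = -71.2° (west) — crosses 180°.
Leg 4: +170.1° → +9.2°, shortest Δλ = -160.9° (west) — does not cross 180°.
Leg 5: +9.2° → -123.5°, shortest Δλ = -132.7° (west) — does not cross 180°.
Leg 6: -123.5° → -26.2°, shortest Δλ = 97.3° (east) — does not cross 180°.
Total crossings: 1.

1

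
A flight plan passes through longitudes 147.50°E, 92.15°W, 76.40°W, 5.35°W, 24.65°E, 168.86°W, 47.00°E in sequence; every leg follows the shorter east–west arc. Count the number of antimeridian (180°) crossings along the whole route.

3

Leg 1: +147.50° → -92.15°, shortest Δλ = 120.35° (east) — crosses 180°.
Leg 2: -92.15° → -76.40°, shortest Δλ = 15.75° (east) — does not cross 180°.
Leg 3: -76.40° → -5.35°, shortest Δλ = 71.05° (east) — does not cross 180°.
Leg 4: -5.35° → +24.65°, shortest Δλ = 30.0° (east) — does not cross 180°.
Leg 5: +24.65° → -168.86°, shortest Δλ = 166.49° (east) — crosses 180°.
Leg 6: -168.86° → +47.00°, shortest Δλ = -144.14° (west) — crosses 180°.
Total crossings: 3.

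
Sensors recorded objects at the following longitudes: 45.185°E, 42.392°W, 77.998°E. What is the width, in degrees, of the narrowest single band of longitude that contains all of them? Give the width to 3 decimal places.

120.390°

Sort the longitudes: -42.392°, +45.185°, +77.998°.
Eastward gaps between consecutive values (wrapping around): 87.577°, 32.813°, 239.610°.
Largest gap = 239.610° ⇒ minimal covering band is its complement: 360° − 239.610° = 120.390°.
Band runs from -42.392° eastward to +77.998°.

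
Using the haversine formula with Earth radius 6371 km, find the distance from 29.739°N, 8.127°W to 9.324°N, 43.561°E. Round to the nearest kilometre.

5815 km

Δλ = 43.561 − -8.127 = 51.688°.
Δφ = 9.324 − 29.739 = -20.415°.
a = sin²(Δφ/2) + cos φ₁ · cos φ₂ · sin²(Δλ/2) = 0.194225.
c = 2·atan2(√a, √(1−a)) = 0.91278 rad → d = 6371·c ≈ 5815.31 km.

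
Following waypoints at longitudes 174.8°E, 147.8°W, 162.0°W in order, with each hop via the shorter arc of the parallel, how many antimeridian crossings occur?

1

Leg 1: +174.8° → -147.8°, shortest Δλ = 37.4° (east) — crosses 180°.
Leg 2: -147.8° → -162.0°, shortest Δλ = -14.2° (west) — does not cross 180°.
Total crossings: 1.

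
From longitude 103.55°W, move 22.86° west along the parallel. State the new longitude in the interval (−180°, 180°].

126.41°W

Start at -103.55°; shift −22.86° → -126.41°.
-126.41° already lies in (−180°, 180°].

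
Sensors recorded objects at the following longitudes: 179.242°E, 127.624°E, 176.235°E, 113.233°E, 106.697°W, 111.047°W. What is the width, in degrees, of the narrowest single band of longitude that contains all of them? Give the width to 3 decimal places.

Sort the longitudes: -111.047°, -106.697°, +113.233°, +127.624°, +176.235°, +179.242°.
Eastward gaps between consecutive values (wrapping around): 4.350°, 219.930°, 14.391°, 48.611°, 3.007°, 69.711°.
Largest gap = 219.930° ⇒ minimal covering band is its complement: 360° − 219.930° = 140.070°.
Band runs from +113.233° eastward to -106.697°, crossing the antimeridian.

140.070°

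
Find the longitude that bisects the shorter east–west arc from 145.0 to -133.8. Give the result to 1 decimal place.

-174.4°

Signed shortest Δλ from +145.0° to -133.8° is +81.2°.
Midpoint longitude = +145.0° + (+81.2°)/2 = +145.0° + 40.6° = +185.6°.
Normalise into (−180°, 180°]: -174.4°.
(The naïve average (+145.0 + -133.8)/2 = 5.6° is on the wrong side of the globe.)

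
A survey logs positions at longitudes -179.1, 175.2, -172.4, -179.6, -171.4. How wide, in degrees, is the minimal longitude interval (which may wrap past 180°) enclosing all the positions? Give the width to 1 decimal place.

Sort the longitudes: -179.6°, -179.1°, -172.4°, -171.4°, +175.2°.
Eastward gaps between consecutive values (wrapping around): 0.5°, 6.7°, 1.0°, 346.6°, 5.2°.
Largest gap = 346.6° ⇒ minimal covering band is its complement: 360° − 346.6° = 13.4°.
Band runs from +175.2° eastward to -171.4°, crossing the antimeridian.

13.4°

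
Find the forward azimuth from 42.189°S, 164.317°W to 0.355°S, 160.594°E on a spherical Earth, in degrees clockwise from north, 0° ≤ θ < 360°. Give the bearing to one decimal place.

Δλ = 160.594 − -164.317 = 324.911°; wrapped into (−180°, 180°]: -35.089°.
θ = atan2( sin Δλ · cos φ₂ , cos φ₁ · sin φ₂ − sin φ₁ · cos φ₂ · cos Δλ )
  = atan2(-0.57484, 0.54492) = -46.530° → normalised to [0°, 360°): 313.470°.

313.5°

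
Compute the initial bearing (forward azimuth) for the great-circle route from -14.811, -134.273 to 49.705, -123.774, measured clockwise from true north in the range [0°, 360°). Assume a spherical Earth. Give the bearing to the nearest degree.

Δλ = -123.774 − -134.273 = 10.499°.
θ = atan2( sin Δλ · cos φ₂ , cos φ₁ · sin φ₂ − sin φ₁ · cos φ₂ · cos Δλ )
  = atan2(0.11784, 0.89994) = 7.460° → normalised to [0°, 360°): 7.460°.

7°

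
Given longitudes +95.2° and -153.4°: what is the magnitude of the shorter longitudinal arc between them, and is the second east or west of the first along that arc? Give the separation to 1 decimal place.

Raw difference: -153.4 − 95.2 = -248.6°.
Normalise into (−180°, 180°]: -248.6° + 360° = 111.4°.
Positive ⇒ the second point lies to the east; separation 111.4°.

111.4° east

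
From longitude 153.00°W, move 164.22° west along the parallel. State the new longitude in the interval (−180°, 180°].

42.78°E

Start at -153.00°; shift −164.22° → -317.22°.
-317.22° lies outside (−180°, 180°]; add 360° → +42.78°.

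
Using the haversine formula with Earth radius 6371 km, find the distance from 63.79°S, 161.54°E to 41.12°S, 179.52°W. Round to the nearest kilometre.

2804 km

Δλ = -179.52 − 161.54 = -341.06°; wrapped into (−180°, 180°]: 18.94°.
Δφ = -41.12 − -63.79 = 22.67°.
a = sin²(Δφ/2) + cos φ₁ · cos φ₂ · sin²(Δλ/2) = 0.047637.
c = 2·atan2(√a, √(1−a)) = 0.44006 rad → d = 6371·c ≈ 2803.62 km.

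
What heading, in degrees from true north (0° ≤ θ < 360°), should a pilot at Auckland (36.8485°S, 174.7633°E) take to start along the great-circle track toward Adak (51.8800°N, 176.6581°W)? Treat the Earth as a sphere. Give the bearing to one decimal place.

5.3°

Δλ = -176.6581 − 174.7633 = -351.4214°; wrapped into (−180°, 180°]: 8.5786°.
θ = atan2( sin Δλ · cos φ₂ , cos φ₁ · sin φ₂ − sin φ₁ · cos φ₂ · cos Δλ )
  = atan2(0.09208, 0.99561) = 5.284° → normalised to [0°, 360°): 5.284°.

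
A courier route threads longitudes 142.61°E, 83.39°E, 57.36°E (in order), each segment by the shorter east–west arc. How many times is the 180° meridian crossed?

Leg 1: +142.61° → +83.39°, shortest Δλ = -59.22° (west) — does not cross 180°.
Leg 2: +83.39° → +57.36°, shortest Δλ = -26.03° (west) — does not cross 180°.
Total crossings: 0.

0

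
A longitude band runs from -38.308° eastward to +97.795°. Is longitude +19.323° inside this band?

Band width going east from -38.308° to +97.795°: ((97.795 − -38.308) mod 360) = 136.103°.
Offset of +19.323° east of the west edge: ((19.323 − -38.308) mod 360) = 57.631°.
57.631° ≤ 136.103° ⇒ inside.

Yes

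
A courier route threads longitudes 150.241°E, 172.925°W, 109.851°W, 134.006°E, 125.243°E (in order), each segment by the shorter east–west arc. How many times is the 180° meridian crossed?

2

Leg 1: +150.241° → -172.925°, shortest Δλ = 36.834° (east) — crosses 180°.
Leg 2: -172.925° → -109.851°, shortest Δλ = 63.074° (east) — does not cross 180°.
Leg 3: -109.851° → +134.006°, shortest Δλ = -116.143° (west) — crosses 180°.
Leg 4: +134.006° → +125.243°, shortest Δλ = -8.763° (west) — does not cross 180°.
Total crossings: 2.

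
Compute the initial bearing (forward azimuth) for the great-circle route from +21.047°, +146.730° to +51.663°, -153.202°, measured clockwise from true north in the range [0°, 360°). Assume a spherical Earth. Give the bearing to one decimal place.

40.9°

Δλ = -153.202 − 146.730 = -299.932°; wrapped into (−180°, 180°]: 60.068°.
θ = atan2( sin Δλ · cos φ₂ , cos φ₁ · sin φ₂ − sin φ₁ · cos φ₂ · cos Δλ )
  = atan2(0.53755, 0.62089) = 40.885° → normalised to [0°, 360°): 40.885°.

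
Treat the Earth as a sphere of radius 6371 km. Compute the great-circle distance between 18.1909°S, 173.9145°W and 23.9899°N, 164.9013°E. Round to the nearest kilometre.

Δλ = 164.9013 − -173.9145 = 338.8158°; wrapped into (−180°, 180°]: -21.1842°.
Δφ = 23.9899 − -18.1909 = 42.1808°.
a = sin²(Δφ/2) + cos φ₁ · cos φ₂ · sin²(Δλ/2) = 0.158812.
c = 2·atan2(√a, √(1−a)) = 0.81979 rad → d = 6371·c ≈ 5222.87 km.

5223 km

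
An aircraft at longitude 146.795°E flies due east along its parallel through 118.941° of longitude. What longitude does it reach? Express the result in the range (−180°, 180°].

94.264°W

Start at +146.795°; shift +118.941° → +265.736°.
+265.736° lies outside (−180°, 180°]; subtract 360° → -94.264°.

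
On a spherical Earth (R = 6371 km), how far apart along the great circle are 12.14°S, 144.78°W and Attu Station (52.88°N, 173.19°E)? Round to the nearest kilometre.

Δλ = 173.19 − -144.78 = 317.97°; wrapped into (−180°, 180°]: -42.03°.
Δφ = 52.88 − -12.14 = 65.02°.
a = sin²(Δφ/2) + cos φ₁ · cos φ₂ · sin²(Δλ/2) = 0.364723.
c = 2·atan2(√a, √(1−a)) = 1.29683 rad → d = 6371·c ≈ 8262.10 km.

8262 km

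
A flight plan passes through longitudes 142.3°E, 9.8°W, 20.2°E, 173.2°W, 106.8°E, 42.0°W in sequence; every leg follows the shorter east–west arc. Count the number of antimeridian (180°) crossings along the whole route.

2

Leg 1: +142.3° → -9.8°, shortest Δλ = -152.1° (west) — does not cross 180°.
Leg 2: -9.8° → +20.2°, shortest Δλ = 30.0° (east) — does not cross 180°.
Leg 3: +20.2° → -173.2°, shortest Δλ = 166.6° (east) — crosses 180°.
Leg 4: -173.2° → +106.8°, shortest Δλ = -80.0° (west) — crosses 180°.
Leg 5: +106.8° → -42.0°, shortest Δλ = -148.8° (west) — does not cross 180°.
Total crossings: 2.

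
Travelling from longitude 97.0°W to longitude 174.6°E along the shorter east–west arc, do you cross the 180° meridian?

Naïve |174.6 − -97.0| = 271.6° > 180°, so the shorter arc goes the other way round — across 180°.
Signed shortest Δλ = ((174.6 − -97.0 + 180) mod 360) − 180 = -88.4°.
Going west by 88.4° from -97.0° passes through 180° before reaching +174.6°.

Yes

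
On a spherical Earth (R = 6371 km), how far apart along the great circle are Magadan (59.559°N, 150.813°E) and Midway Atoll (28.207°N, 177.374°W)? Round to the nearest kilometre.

4237 km

Δλ = -177.374 − 150.813 = -328.187°; wrapped into (−180°, 180°]: 31.813°.
Δφ = 28.207 − 59.559 = -31.352°.
a = sin²(Δφ/2) + cos φ₁ · cos φ₂ · sin²(Δλ/2) = 0.106543.
c = 2·atan2(√a, √(1−a)) = 0.66501 rad → d = 6371·c ≈ 4236.75 km.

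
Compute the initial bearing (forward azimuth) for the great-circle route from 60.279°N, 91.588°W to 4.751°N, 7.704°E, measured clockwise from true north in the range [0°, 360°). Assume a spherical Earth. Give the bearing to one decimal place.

79.6°

Δλ = 7.704 − -91.588 = 99.292°.
θ = atan2( sin Δλ · cos φ₂ , cos φ₁ · sin φ₂ − sin φ₁ · cos φ₂ · cos Δλ )
  = atan2(0.98349, 0.18081) = 79.583° → normalised to [0°, 360°): 79.583°.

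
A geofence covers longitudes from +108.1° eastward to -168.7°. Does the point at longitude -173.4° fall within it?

Band width going east from +108.1° to -168.7°: ((-168.7 − 108.1) mod 360) = 83.2°.
Offset of -173.4° east of the west edge: ((-173.4 − 108.1) mod 360) = 78.5°.
78.5° ≤ 83.2° ⇒ inside.

Yes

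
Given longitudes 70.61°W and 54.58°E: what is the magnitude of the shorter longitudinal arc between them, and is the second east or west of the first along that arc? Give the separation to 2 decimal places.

Raw difference: 54.58 − -70.61 = 125.19°.
Normalise into (−180°, 180°]: 125.19° stays 125.19°.
Positive ⇒ the second point lies to the east; separation 125.19°.

125.19° east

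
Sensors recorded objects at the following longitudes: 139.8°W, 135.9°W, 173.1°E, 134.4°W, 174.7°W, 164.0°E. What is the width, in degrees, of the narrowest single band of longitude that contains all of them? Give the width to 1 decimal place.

61.6°

Sort the longitudes: -174.7°, -139.8°, -135.9°, -134.4°, +164.0°, +173.1°.
Eastward gaps between consecutive values (wrapping around): 34.9°, 3.9°, 1.5°, 298.4°, 9.1°, 12.2°.
Largest gap = 298.4° ⇒ minimal covering band is its complement: 360° − 298.4° = 61.6°.
Band runs from +164.0° eastward to -134.4°, crossing the antimeridian.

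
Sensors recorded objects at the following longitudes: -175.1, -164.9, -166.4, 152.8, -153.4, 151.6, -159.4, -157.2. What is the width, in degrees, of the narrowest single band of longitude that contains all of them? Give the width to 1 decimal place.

Sort the longitudes: -175.1°, -166.4°, -164.9°, -159.4°, -157.2°, -153.4°, +151.6°, +152.8°.
Eastward gaps between consecutive values (wrapping around): 8.7°, 1.5°, 5.5°, 2.2°, 3.8°, 305.0°, 1.2°, 32.1°.
Largest gap = 305.0° ⇒ minimal covering band is its complement: 360° − 305.0° = 55.0°.
Band runs from +151.6° eastward to -153.4°, crossing the antimeridian.

55.0°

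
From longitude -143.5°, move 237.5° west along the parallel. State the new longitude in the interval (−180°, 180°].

-21.0°

Start at -143.5°; shift −237.5° → -381.0°.
-381.0° lies outside (−180°, 180°]; add 360° → -21.0°.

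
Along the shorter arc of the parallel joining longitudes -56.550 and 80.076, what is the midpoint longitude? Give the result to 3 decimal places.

+11.763°

Signed shortest Δλ from -56.550° to +80.076° is +136.626°.
Midpoint longitude = -56.550° + (+136.626°)/2 = -56.550° + 68.313° = +11.763°.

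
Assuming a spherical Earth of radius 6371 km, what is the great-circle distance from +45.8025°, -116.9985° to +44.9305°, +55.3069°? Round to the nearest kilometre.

9898 km

Δλ = 55.3069 − -116.9985 = 172.3054°.
Δφ = 44.9305 − 45.8025 = -0.8720°.
a = sin²(Δφ/2) + cos φ₁ · cos φ₂ · sin²(Δλ/2) = 0.491382.
c = 2·atan2(√a, √(1−a)) = 1.55356 rad → d = 6371·c ≈ 9897.72 km.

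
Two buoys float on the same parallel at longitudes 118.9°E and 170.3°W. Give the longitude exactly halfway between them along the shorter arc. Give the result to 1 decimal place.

Signed shortest Δλ from +118.9° to -170.3° is +70.8°.
Midpoint longitude = +118.9° + (+70.8°)/2 = +118.9° + 35.4° = +154.3°.
(The naïve average (+118.9 + -170.3)/2 = -25.7° is on the wrong side of the globe.)

154.3°E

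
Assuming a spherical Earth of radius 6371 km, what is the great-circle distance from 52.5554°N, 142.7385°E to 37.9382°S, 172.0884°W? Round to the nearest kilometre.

Δλ = -172.0884 − 142.7385 = -314.8269°; wrapped into (−180°, 180°]: 45.1731°.
Δφ = -37.9382 − 52.5554 = -90.4936°.
a = sin²(Δφ/2) + cos φ₁ · cos φ₂ · sin²(Δλ/2) = 0.575043.
c = 2·atan2(√a, √(1−a)) = 1.72145 rad → d = 6371·c ≈ 10967.37 km.

10967 km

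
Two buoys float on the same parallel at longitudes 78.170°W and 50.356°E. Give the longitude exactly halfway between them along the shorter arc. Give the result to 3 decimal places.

Signed shortest Δλ from -78.170° to +50.356° is +128.526°.
Midpoint longitude = -78.170° + (+128.526°)/2 = -78.170° + 64.263° = -13.907°.

13.907°W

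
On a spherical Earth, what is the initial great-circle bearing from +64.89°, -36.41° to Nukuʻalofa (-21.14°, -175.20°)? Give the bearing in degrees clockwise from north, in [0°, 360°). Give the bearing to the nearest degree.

308°

Δλ = -175.20 − -36.41 = -138.79°.
θ = atan2( sin Δλ · cos φ₂ , cos φ₁ · sin φ₂ − sin φ₁ · cos φ₂ · cos Δλ )
  = atan2(-0.61448, 0.48232) = -51.871° → normalised to [0°, 360°): 308.129°.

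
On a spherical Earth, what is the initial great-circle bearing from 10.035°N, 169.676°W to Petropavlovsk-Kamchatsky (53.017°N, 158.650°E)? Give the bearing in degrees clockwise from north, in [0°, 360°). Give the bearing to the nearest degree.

336°

Δλ = 158.650 − -169.676 = 328.326°; wrapped into (−180°, 180°]: -31.674°.
θ = atan2( sin Δλ · cos φ₂ , cos φ₁ · sin φ₂ − sin φ₁ · cos φ₂ · cos Δλ )
  = atan2(-0.31588, 0.69738) = -24.368° → normalised to [0°, 360°): 335.632°.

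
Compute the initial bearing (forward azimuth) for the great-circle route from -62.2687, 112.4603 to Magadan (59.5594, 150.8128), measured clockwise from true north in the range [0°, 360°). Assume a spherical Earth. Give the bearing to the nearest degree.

23°

Δλ = 150.8128 − 112.4603 = 38.3525°.
θ = atan2( sin Δλ · cos φ₂ , cos φ₁ · sin φ₂ − sin φ₁ · cos φ₂ · cos Δλ )
  = atan2(0.31437, 0.75286) = 22.664° → normalised to [0°, 360°): 22.664°.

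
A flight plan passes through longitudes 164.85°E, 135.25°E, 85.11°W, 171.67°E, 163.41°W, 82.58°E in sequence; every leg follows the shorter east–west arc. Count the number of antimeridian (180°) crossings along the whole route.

Leg 1: +164.85° → +135.25°, shortest Δλ = -29.6° (west) — does not cross 180°.
Leg 2: +135.25° → -85.11°, shortest Δλ = 139.64° (east) — crosses 180°.
Leg 3: -85.11° → +171.67°, shortest Δλ = -103.22° (west) — crosses 180°.
Leg 4: +171.67° → -163.41°, shortest Δλ = 24.92° (east) — crosses 180°.
Leg 5: -163.41° → +82.58°, shortest Δλ = -114.01° (west) — crosses 180°.
Total crossings: 4.

4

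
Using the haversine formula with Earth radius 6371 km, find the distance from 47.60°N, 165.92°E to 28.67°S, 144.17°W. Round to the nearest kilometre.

9837 km

Δλ = -144.17 − 165.92 = -310.09°; wrapped into (−180°, 180°]: 49.91°.
Δφ = -28.67 − 47.60 = -76.27°.
a = sin²(Δφ/2) + cos φ₁ · cos φ₂ · sin²(Δλ/2) = 0.486640.
c = 2·atan2(√a, √(1−a)) = 1.54407 rad → d = 6371·c ≈ 9837.29 km.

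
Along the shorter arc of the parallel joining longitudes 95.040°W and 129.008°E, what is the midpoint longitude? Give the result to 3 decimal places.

163.016°W

Signed shortest Δλ from -95.040° to +129.008° is -135.952°.
Midpoint longitude = -95.040° + (-135.952°)/2 = -95.040° − 67.976° = -163.016°.
(The naïve average (-95.040 + +129.008)/2 = 16.984° is on the wrong side of the globe.)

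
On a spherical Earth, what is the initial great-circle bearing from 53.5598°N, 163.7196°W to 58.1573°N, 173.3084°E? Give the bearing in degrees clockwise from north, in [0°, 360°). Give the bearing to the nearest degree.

Δλ = 173.3084 − -163.7196 = 337.0280°; wrapped into (−180°, 180°]: -22.9720°.
θ = atan2( sin Δλ · cos φ₂ , cos φ₁ · sin φ₂ − sin φ₁ · cos φ₂ · cos Δλ )
  = atan2(-0.20591, 0.11381) = -61.069° → normalised to [0°, 360°): 298.931°.

299°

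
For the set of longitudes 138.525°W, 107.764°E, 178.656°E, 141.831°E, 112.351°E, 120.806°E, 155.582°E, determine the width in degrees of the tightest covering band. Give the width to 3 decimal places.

Sort the longitudes: -138.525°, +107.764°, +112.351°, +120.806°, +141.831°, +155.582°, +178.656°.
Eastward gaps between consecutive values (wrapping around): 246.289°, 4.587°, 8.455°, 21.025°, 13.751°, 23.074°, 42.819°.
Largest gap = 246.289° ⇒ minimal covering band is its complement: 360° − 246.289° = 113.711°.
Band runs from +107.764° eastward to -138.525°, crossing the antimeridian.

113.711°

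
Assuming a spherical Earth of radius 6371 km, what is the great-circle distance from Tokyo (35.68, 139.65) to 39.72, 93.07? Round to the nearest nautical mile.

Δλ = 93.07 − 139.65 = -46.58°.
Δφ = 39.72 − 35.68 = 4.04°.
a = sin²(Δφ/2) + cos φ₁ · cos φ₂ · sin²(Δλ/2) = 0.098916.
c = 2·atan2(√a, √(1−a)) = 0.63988 rad → d = 6371·c ≈ 4076.67 km ≈ 2201.22 nmi.

2201 nmi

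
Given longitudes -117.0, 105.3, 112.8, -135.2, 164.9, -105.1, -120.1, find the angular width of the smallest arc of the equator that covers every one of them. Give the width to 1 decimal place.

Sort the longitudes: -135.2°, -120.1°, -117.0°, -105.1°, +105.3°, +112.8°, +164.9°.
Eastward gaps between consecutive values (wrapping around): 15.1°, 3.1°, 11.9°, 210.4°, 7.5°, 52.1°, 59.9°.
Largest gap = 210.4° ⇒ minimal covering band is its complement: 360° − 210.4° = 149.6°.
Band runs from +105.3° eastward to -105.1°, crossing the antimeridian.

149.6°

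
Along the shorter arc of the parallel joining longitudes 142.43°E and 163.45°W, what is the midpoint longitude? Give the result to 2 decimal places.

169.49°E

Signed shortest Δλ from +142.43° to -163.45° is +54.12°.
Midpoint longitude = +142.43° + (+54.12°)/2 = +142.43° + 27.06° = +169.49°.
(The naïve average (+142.43 + -163.45)/2 = -10.51° is on the wrong side of the globe.)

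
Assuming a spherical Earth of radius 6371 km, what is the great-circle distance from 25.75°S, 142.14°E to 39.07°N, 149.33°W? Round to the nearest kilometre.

10121 km

Δλ = -149.33 − 142.14 = -291.47°; wrapped into (−180°, 180°]: 68.53°.
Δφ = 39.07 − -25.75 = 64.82°.
a = sin²(Δφ/2) + cos φ₁ · cos φ₂ · sin²(Δλ/2) = 0.508935.
c = 2·atan2(√a, √(1−a)) = 1.58867 rad → d = 6371·c ≈ 10121.41 km.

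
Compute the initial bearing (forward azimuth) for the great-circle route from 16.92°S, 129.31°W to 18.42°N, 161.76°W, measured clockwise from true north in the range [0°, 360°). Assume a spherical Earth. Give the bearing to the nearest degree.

316°

Δλ = -161.76 − -129.31 = -32.45°.
θ = atan2( sin Δλ · cos φ₂ , cos φ₁ · sin φ₂ − sin φ₁ · cos φ₂ · cos Δλ )
  = atan2(-0.50907, 0.53531) = -43.561° → normalised to [0°, 360°): 316.439°.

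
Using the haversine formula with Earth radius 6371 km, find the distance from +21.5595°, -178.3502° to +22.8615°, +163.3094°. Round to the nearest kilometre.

1892 km

Δλ = 163.3094 − -178.3502 = 341.6596°; wrapped into (−180°, 180°]: -18.3404°.
Δφ = 22.8615 − 21.5595 = 1.3020°.
a = sin²(Δφ/2) + cos φ₁ · cos φ₂ · sin²(Δλ/2) = 0.021895.
c = 2·atan2(√a, √(1−a)) = 0.29703 rad → d = 6371·c ≈ 1892.36 km.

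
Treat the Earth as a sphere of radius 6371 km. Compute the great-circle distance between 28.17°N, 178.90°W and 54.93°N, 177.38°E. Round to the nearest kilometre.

2991 km

Δλ = 177.38 − -178.90 = 356.28°; wrapped into (−180°, 180°]: -3.72°.
Δφ = 54.93 − 28.17 = 26.76°.
a = sin²(Δφ/2) + cos φ₁ · cos φ₂ · sin²(Δλ/2) = 0.054083.
c = 2·atan2(√a, √(1−a)) = 0.46941 rad → d = 6371·c ≈ 2990.64 km.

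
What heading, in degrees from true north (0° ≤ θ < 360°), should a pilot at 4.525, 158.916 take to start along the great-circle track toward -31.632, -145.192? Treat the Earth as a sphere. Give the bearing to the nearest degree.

Δλ = -145.192 − 158.916 = -304.108°; wrapped into (−180°, 180°]: 55.892°.
θ = atan2( sin Δλ · cos φ₂ , cos φ₁ · sin φ₂ − sin φ₁ · cos φ₂ · cos Δλ )
  = atan2(0.70497, -0.56049) = 128.487° → normalised to [0°, 360°): 128.487°.

128°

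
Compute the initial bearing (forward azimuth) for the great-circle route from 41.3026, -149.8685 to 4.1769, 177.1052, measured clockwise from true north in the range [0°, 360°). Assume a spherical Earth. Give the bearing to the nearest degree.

Δλ = 177.1052 − -149.8685 = 326.9737°; wrapped into (−180°, 180°]: -33.0263°.
θ = atan2( sin Δλ · cos φ₂ , cos φ₁ · sin φ₂ − sin φ₁ · cos φ₂ · cos Δλ )
  = atan2(-0.54358, -0.49720) = -132.449° → normalised to [0°, 360°): 227.551°.

228°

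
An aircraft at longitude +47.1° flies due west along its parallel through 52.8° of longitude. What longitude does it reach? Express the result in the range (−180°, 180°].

-5.7°

Start at +47.1°; shift −52.8° → -5.7°.
-5.7° already lies in (−180°, 180°].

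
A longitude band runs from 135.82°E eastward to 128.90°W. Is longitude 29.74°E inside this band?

No

Band width going east from +135.82° to -128.90°: ((-128.90 − 135.82) mod 360) = 95.28°.
Offset of +29.74° east of the west edge: ((29.74 − 135.82) mod 360) = 253.92°.
253.92° > 95.28° ⇒ outside.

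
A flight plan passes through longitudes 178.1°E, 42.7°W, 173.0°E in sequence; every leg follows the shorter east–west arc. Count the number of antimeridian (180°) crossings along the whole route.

Leg 1: +178.1° → -42.7°, shortest Δλ = 139.2° (east) — crosses 180°.
Leg 2: -42.7° → +173.0°, shortest Δλ = -144.3° (west) — crosses 180°.
Total crossings: 2.

2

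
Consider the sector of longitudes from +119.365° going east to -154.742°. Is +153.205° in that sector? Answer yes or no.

Band width going east from +119.365° to -154.742°: ((-154.742 − 119.365) mod 360) = 85.893°.
Offset of +153.205° east of the west edge: ((153.205 − 119.365) mod 360) = 33.840°.
33.840° ≤ 85.893° ⇒ inside.

Yes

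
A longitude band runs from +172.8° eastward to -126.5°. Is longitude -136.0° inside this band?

Yes

Band width going east from +172.8° to -126.5°: ((-126.5 − 172.8) mod 360) = 60.7°.
Offset of -136.0° east of the west edge: ((-136.0 − 172.8) mod 360) = 51.2°.
51.2° ≤ 60.7° ⇒ inside.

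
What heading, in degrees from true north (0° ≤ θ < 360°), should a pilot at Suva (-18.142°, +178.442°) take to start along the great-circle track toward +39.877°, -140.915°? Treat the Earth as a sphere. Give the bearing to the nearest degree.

Δλ = -140.915 − 178.442 = -319.357°; wrapped into (−180°, 180°]: 40.643°.
θ = atan2( sin Δλ · cos φ₂ , cos φ₁ · sin φ₂ − sin φ₁ · cos φ₂ · cos Δλ )
  = atan2(0.49986, 0.79058) = 32.304° → normalised to [0°, 360°): 32.304°.

32°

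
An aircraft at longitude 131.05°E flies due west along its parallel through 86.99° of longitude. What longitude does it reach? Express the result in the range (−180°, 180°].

Start at +131.05°; shift −86.99° → +44.06°.
+44.06° already lies in (−180°, 180°].

44.06°E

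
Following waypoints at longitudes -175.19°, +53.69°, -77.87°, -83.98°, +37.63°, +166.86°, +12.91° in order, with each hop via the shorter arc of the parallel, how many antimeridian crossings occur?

Leg 1: -175.19° → +53.69°, shortest Δλ = -131.12° (west) — crosses 180°.
Leg 2: +53.69° → -77.87°, shortest Δλ = -131.56° (west) — does not cross 180°.
Leg 3: -77.87° → -83.98°, shortest Δλ = -6.11° (west) — does not cross 180°.
Leg 4: -83.98° → +37.63°, shortest Δλ = 121.61° (east) — does not cross 180°.
Leg 5: +37.63° → +166.86°, shortest Δλ = 129.23° (east) — does not cross 180°.
Leg 6: +166.86° → +12.91°, shortest Δλ = -153.95° (west) — does not cross 180°.
Total crossings: 1.

1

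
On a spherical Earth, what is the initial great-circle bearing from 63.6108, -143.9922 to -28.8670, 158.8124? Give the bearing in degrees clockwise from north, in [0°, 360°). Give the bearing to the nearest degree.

229°

Δλ = 158.8124 − -143.9922 = 302.8046°; wrapped into (−180°, 180°]: -57.1954°.
θ = atan2( sin Δλ · cos φ₂ , cos φ₁ · sin φ₂ − sin φ₁ · cos φ₂ · cos Δλ )
  = atan2(-0.73608, -0.63959) = -130.988° → normalised to [0°, 360°): 229.012°.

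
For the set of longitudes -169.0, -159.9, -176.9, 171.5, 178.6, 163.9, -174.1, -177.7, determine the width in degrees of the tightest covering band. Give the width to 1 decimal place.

36.2°

Sort the longitudes: -177.7°, -176.9°, -174.1°, -169.0°, -159.9°, +163.9°, +171.5°, +178.6°.
Eastward gaps between consecutive values (wrapping around): 0.8°, 2.8°, 5.1°, 9.1°, 323.8°, 7.6°, 7.1°, 3.7°.
Largest gap = 323.8° ⇒ minimal covering band is its complement: 360° − 323.8° = 36.2°.
Band runs from +163.9° eastward to -159.9°, crossing the antimeridian.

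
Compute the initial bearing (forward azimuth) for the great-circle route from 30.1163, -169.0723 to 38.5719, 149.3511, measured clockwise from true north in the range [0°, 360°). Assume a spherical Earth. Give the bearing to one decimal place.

295.4°

Δλ = 149.3511 − -169.0723 = 318.4234°; wrapped into (−180°, 180°]: -41.5766°.
θ = atan2( sin Δλ · cos φ₂ , cos φ₁ · sin φ₂ − sin φ₁ · cos φ₂ · cos Δλ )
  = atan2(-0.51884, 0.24587) = -64.644° → normalised to [0°, 360°): 295.356°.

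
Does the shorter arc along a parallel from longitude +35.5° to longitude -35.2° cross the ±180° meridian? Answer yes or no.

Signed shortest Δλ = ((-35.2 − 35.5 + 180) mod 360) − 180 = -70.7°.
Going west by 70.7° from +35.5° reaches -35.2° without touching 180°.

No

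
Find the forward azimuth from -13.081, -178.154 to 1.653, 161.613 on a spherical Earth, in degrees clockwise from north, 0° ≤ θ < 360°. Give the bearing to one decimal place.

Δλ = 161.613 − -178.154 = 339.767°; wrapped into (−180°, 180°]: -20.233°.
θ = atan2( sin Δλ · cos φ₂ , cos φ₁ · sin φ₂ − sin φ₁ · cos φ₂ · cos Δλ )
  = atan2(-0.34569, 0.24037) = -55.188° → normalised to [0°, 360°): 304.812°.

304.8°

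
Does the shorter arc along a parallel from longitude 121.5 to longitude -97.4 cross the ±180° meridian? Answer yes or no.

Naïve |-97.4 − 121.5| = 218.9° > 180°, so the shorter arc goes the other way round — across 180°.
Signed shortest Δλ = ((-97.4 − 121.5 + 180) mod 360) − 180 = 141.1°.
Going east by 141.1° from +121.5° passes through 180° before reaching -97.4°.

Yes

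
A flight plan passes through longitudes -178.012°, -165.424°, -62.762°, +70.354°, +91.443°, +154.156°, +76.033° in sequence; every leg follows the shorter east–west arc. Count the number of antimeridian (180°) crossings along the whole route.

Leg 1: -178.012° → -165.424°, shortest Δλ = 12.588° (east) — does not cross 180°.
Leg 2: -165.424° → -62.762°, shortest Δλ = 102.662° (east) — does not cross 180°.
Leg 3: -62.762° → +70.354°, shortest Δλ = 133.116° (east) — does not cross 180°.
Leg 4: +70.354° → +91.443°, shortest Δλ = 21.089° (east) — does not cross 180°.
Leg 5: +91.443° → +154.156°, shortest Δλ = 62.713° (east) — does not cross 180°.
Leg 6: +154.156° → +76.033°, shortest Δλ = -78.123° (west) — does not cross 180°.
Total crossings: 0.

0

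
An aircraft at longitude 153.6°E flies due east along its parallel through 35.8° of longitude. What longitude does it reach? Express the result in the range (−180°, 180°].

Start at +153.6°; shift +35.8° → +189.4°.
+189.4° lies outside (−180°, 180°]; subtract 360° → -170.6°.

170.6°W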